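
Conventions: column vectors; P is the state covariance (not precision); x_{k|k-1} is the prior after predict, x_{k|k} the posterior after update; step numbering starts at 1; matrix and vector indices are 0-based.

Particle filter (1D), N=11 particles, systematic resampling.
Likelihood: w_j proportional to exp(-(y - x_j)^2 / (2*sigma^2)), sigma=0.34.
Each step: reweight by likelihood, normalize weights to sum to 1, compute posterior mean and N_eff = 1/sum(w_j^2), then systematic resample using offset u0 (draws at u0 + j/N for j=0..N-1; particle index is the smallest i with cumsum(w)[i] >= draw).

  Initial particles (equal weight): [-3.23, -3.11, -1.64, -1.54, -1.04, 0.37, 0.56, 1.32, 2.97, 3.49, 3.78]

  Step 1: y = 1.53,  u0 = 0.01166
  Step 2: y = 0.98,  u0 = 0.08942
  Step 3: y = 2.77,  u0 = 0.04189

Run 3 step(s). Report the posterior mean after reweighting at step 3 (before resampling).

post_mean = 1.3200

step 1: w=[0.0000, 0.0000, 0.0000, 0.0000, 0.0000, 0.0035, 0.0202, 0.9762, 0.0002, 0.0000, 0.0000]  mean=1.3016  Neff=1.0490  idx=[6, 7, 7, 7, 7, 7, 7, 7, 7, 7, 7]
step 2: w=[0.0714, 0.0929, 0.0929, 0.0929, 0.0929, 0.0929, 0.0929, 0.0929, 0.0929, 0.0929, 0.0929]  mean=1.2657  Neff=10.9495  idx=[1, 2, 3, 4, 5, 6, 7, 8, 9, 10, 10]
step 3: w=[0.0909, 0.0909, 0.0909, 0.0909, 0.0909, 0.0909, 0.0909, 0.0909, 0.0909, 0.0909, 0.0909]  mean=1.3200  Neff=11.0000  idx=[0, 1, 2, 3, 4, 5, 6, 7, 8, 9, 10]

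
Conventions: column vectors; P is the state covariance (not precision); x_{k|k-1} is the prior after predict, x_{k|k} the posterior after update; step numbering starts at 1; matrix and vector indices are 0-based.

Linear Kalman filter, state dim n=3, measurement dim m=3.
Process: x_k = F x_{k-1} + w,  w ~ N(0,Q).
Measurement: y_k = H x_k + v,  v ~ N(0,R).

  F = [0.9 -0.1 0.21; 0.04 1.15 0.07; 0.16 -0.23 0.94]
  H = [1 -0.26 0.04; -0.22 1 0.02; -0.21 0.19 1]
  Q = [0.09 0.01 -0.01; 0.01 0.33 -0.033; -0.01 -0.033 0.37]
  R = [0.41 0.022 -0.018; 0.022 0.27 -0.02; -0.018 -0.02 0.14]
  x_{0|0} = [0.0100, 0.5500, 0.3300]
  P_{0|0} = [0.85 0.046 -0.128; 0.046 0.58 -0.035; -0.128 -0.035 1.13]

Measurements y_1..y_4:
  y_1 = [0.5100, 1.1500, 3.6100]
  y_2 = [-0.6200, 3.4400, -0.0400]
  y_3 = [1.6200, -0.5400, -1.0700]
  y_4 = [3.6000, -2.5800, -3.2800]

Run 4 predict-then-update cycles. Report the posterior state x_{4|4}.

step 1: x^-=[0.0233, 0.6560, 0.1853]  P^-=[0.7789 0.0206 0.2309; 0.0206 1.1018 -0.1421; 0.2309 -0.1421 1.3942]  S=[1.2764 -0.4153 0.0897; -0.4153 1.3933 0.0536; 0.0897 0.0536 1.4557]  K=[0.6408 0.0859 0.0063; 0.0464 0.7989 0.0109; 0.1556 -0.1067 0.9002]  nu=[0.6498, 0.4954, 3.3050]  x^+=[0.5032, 1.1181, 3.2088]  P^+=[0.2894 0.1002 0.0294; 0.1002 0.2394 -0.0397; 0.0294 -0.0397 0.1391]
step 2: x^-=[1.0149, 1.5306, 2.8396]  P^-=[0.3277 0.0911 0.0738; 0.0911 0.6507 -0.1086; 0.0738 -0.1086 0.5316]  S=[0.7433 -0.1255 0.0251; -0.1255 0.8917 -0.0191; 0.0251 -0.0191 0.6300]  K=[0.4263 0.0834 0.0208; 0.0078 0.7062 0.0146; 0.1236 -0.0940 0.7787]  nu=[-1.3505, 2.0759, -2.9573]  x^+=[0.5507, 2.9430, 0.1748]  P^+=[0.1946 0.0739 0.0204; 0.0739 0.2075 -0.0361; 0.0204 -0.0361 0.1198]
step 3: x^-=[0.2380, 3.4187, -0.4245]  P^-=[0.2510 0.0641 0.0531; 0.0641 0.6065 -0.1033; 0.0531 -0.1033 0.5082]  S=[0.6758 -0.1258 0.0140; -0.1258 0.8560 -0.0148; 0.0140 -0.0148 0.6145]  K=[0.3616 0.0649 0.0137; -0.0170 0.6873 0.0144; 0.1151 -0.0922 0.7721]  nu=[2.2879, -3.8979, -1.2451]  x^+=[0.7951, 0.6827, -0.7628]  P^+=[0.1646 0.0611 0.0171; 0.0611 0.1991 -0.0364; 0.0171 -0.0364 0.1184]
step 4: x^-=[0.4871, 0.7635, -0.7468]  P^-=[0.2276 0.0504 0.0482; 0.0504 0.5940 -0.1041; 0.0482 -0.1041 0.5057]  S=[0.6583 -0.1319 0.0115; -0.1319 0.8484 -0.0145; 0.0115 -0.0145 0.6134]  K=[0.3394 0.0545 0.0113; -0.0283 0.6804 0.0137; 0.1131 -0.0925 0.7714]  nu=[3.3413, -3.2214, -2.5759]  x^+=[1.4165, -1.5580, -2.0582]  P^+=[0.1539 0.0555 0.0162; 0.0555 0.1958 -0.0367; 0.0162 -0.0367 0.1182]

x_post = [1.4165, -1.5580, -2.0582]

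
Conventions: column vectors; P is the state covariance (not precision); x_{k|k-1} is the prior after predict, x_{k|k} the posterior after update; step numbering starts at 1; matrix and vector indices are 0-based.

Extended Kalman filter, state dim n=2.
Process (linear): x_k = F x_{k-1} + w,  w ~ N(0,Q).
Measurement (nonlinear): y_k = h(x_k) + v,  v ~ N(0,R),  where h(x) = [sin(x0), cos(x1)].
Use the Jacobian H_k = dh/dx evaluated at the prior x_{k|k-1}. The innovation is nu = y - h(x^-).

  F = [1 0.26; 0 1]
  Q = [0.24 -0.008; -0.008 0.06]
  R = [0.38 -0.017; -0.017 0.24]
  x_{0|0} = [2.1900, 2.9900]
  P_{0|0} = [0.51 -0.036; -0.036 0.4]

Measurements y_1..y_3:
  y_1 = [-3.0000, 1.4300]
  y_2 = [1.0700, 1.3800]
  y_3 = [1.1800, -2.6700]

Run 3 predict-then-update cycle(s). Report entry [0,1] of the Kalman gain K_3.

step 1: x^-=[2.9674, 2.9900]  P^-=[0.7583 0.0600; 0.0600 0.4600]  H_jac=[-0.9849 0.0000; 0.0000 -0.1510]  S=[1.1155 -0.0081; -0.0081 0.2505]  K=[-0.6699 -0.0578; -0.0550 -0.2791]  nu=[-3.1733, 2.4185]  x^+=[4.9535, 2.4895]  P^+=[0.2575 0.0164; 0.0164 0.4374]
step 2: x^-=[5.6008, 2.4895]  P^-=[0.5356 0.1221; 0.1221 0.4974]  H_jac=[0.7761 0.0000; 0.0000 -0.6068]  S=[0.7026 -0.0745; -0.0745 0.4232]  K=[0.5839 -0.0723; 0.0604 -0.7026]  nu=[1.7007, 2.1748]  x^+=[6.4366, 1.0641]  P^+=[0.2875 0.0450; 0.0450 0.2796]
step 3: x^-=[6.7133, 1.0641]  P^-=[0.5698 0.1096; 0.1096 0.3396]  H_jac=[0.9089 0.0000; 0.0000 -0.8744]  S=[0.8507 -0.1041; -0.1041 0.4996]  K=[0.6006 -0.0667; 0.0456 -0.5848]  nu=[0.7630, -3.1553]  x^+=[7.3820, 2.9441]  P^+=[0.2523 0.0300; 0.0300 0.1614]

K[0,1] = -0.0667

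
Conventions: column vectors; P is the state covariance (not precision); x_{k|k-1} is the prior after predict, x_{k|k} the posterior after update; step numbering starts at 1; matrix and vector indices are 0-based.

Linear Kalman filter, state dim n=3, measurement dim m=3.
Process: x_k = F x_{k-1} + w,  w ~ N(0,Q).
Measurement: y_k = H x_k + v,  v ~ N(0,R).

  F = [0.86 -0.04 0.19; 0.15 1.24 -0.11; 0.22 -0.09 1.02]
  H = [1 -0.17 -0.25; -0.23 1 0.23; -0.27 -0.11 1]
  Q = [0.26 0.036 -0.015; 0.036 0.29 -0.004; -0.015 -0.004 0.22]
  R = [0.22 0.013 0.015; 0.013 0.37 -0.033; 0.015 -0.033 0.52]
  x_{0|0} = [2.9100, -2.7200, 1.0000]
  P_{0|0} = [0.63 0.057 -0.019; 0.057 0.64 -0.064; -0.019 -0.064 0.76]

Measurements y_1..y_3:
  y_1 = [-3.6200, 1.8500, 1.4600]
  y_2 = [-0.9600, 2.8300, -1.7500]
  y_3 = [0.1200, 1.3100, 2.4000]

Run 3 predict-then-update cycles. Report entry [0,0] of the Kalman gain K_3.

K[0,0] = 0.6625

step 1: x^-=[2.8014, -3.0463, 1.9050]  P^-=[0.7452 0.1160 0.2351; 0.1160 1.3367 -0.2092; 0.2351 -0.2092 1.0473]  S=[0.8946 -0.1973 -0.1497; -0.1973 1.6271 -0.1938; -0.1497 -0.1938 1.5638]  K=[0.7859 0.1066 0.1020; 0.0792 0.7679 -0.1451; 0.1398 0.0827 0.6675]  nu=[-6.4630, 5.1025, -0.0237]  x^+=[-1.7364, 0.3637, 1.4076]  P^+=[0.2192 0.0673 0.1279; 0.0673 0.3161 -0.0466; 0.1279 -0.0466 0.3759]
step 2: x^-=[-1.2404, 0.0357, 1.0210]  P^-=[0.4741 0.0925 0.2149; 0.0925 0.8191 -0.0997; 0.2149 -0.0997 0.6875]  S=[0.6134 -0.0881 -0.0319; -0.0881 1.1394 -0.1181; -0.0319 -0.1181 1.1634]  K=[0.6777 0.0910 0.0938; 0.0550 0.6724 -0.1148; 0.1380 0.0768 0.5621]  nu=[0.5417, 2.2742, -3.1020]  x^+=[-0.9572, 1.9510, -0.4732]  P^+=[0.1897 0.0569 0.1134; 0.0569 0.2746 -0.0355; 0.1134 -0.0355 0.3185]
step 3: x^-=[-0.9912, 2.3277, -0.8688]  P^-=[0.4459 0.0845 0.1850; 0.0845 0.7474 -0.0800; 0.1850 -0.0800 0.6180]  S=[0.5981 -0.0880 -0.0425; -0.0880 1.0784 -0.0981; -0.0425 -0.0981 1.1023]  K=[0.6625 0.0844 0.0832; 0.0507 0.6523 -0.1079; 0.1230 0.0768 0.5349]  nu=[1.2897, -1.0459, 3.2572]  x^+=[0.0460, 1.3594, 0.9517]  P^+=[0.1840 0.0550 0.1061; 0.0550 0.2658 -0.0328; 0.1061 -0.0328 0.3025]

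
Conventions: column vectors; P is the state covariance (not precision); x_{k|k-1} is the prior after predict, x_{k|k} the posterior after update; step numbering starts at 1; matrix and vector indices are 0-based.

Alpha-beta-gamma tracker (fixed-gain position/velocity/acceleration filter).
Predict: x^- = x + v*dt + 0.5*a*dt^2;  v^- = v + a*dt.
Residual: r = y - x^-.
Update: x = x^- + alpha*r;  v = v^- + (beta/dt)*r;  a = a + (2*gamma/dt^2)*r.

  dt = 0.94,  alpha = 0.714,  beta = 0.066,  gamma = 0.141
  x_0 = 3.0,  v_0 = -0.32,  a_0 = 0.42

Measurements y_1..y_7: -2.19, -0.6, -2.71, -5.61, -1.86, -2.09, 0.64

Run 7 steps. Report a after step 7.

step 1: x_pred=2.8848  r=-5.0748  x^+=-0.7386  v^+=-0.2815  a^+=-1.1996
step 2: x_pred=-1.5332  r=0.9332  x^+=-0.8669  v^+=-1.3436  a^+=-0.9018
step 3: x_pred=-2.5283  r=-0.1817  x^+=-2.6580  v^+=-2.2040  a^+=-0.9598
step 4: x_pred=-5.1538  r=-0.4562  x^+=-5.4795  v^+=-3.1382  a^+=-1.1053
step 5: x_pred=-8.9178  r=7.0578  x^+=-3.8785  v^+=-3.6817  a^+=1.1472
step 6: x_pred=-6.8325  r=4.7425  x^+=-3.4464  v^+=-2.2704  a^+=2.6607
step 7: x_pred=-4.4050  r=5.0450  x^+=-0.8029  v^+=0.5849  a^+=4.2708

a_post = 4.2708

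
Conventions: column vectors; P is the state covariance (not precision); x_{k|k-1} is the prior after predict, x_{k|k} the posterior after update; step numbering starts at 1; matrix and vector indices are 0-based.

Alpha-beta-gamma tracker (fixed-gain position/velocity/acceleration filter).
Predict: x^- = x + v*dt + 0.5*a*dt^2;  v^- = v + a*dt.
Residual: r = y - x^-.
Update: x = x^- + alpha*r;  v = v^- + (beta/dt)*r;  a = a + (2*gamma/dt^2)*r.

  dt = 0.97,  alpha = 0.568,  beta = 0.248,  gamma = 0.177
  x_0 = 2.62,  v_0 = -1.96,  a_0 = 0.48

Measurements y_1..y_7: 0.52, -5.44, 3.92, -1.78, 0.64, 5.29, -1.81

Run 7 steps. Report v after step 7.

step 1: x_pred=0.9446  r=-0.4246  x^+=0.7034  v^+=-1.6030  a^+=0.3202
step 2: x_pred=-0.7008  r=-4.7392  x^+=-3.3927  v^+=-2.5040  a^+=-1.4628
step 3: x_pred=-6.5097  r=10.4297  x^+=-0.5856  v^+=-1.2564  a^+=2.4612
step 4: x_pred=-0.6464  r=-1.1336  x^+=-1.2903  v^+=0.8412  a^+=2.0347
step 5: x_pred=0.4829  r=0.1571  x^+=0.5721  v^+=2.8550  a^+=2.0938
step 6: x_pred=4.3266  r=0.9634  x^+=4.8738  v^+=5.1324  a^+=2.4563
step 7: x_pred=11.0078  r=-12.8178  x^+=3.7273  v^+=4.2379  a^+=-2.3662

v_post = 4.2379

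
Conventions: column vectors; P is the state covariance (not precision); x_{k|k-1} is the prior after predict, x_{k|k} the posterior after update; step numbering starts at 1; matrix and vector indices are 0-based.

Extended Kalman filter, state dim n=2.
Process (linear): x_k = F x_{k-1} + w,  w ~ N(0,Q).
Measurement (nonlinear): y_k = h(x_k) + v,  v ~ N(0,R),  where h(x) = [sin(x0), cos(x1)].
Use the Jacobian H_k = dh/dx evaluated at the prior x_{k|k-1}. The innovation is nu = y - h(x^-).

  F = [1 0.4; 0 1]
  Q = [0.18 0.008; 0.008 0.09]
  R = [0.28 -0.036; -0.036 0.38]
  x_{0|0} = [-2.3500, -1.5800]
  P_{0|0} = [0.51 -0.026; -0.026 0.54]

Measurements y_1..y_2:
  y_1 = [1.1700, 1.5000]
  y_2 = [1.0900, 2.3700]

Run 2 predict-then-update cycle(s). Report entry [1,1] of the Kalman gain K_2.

step 1: x^-=[-2.9820, -1.5800]  P^-=[0.7556 0.1980; 0.1980 0.6300]  H_jac=[-0.9873 0.0000; 0.0000 1.0000]  S=[1.0165 -0.2315; -0.2315 1.0099]  K=[-0.7272 0.0294; -0.0530 0.6116]  nu=[1.3289, 1.5092]  x^+=[-3.9040, -0.7274]  P^+=[0.2073 0.0373; 0.0373 0.2343]
step 2: x^-=[-4.1950, -0.7274]  P^-=[0.4547 0.1391; 0.1391 0.3243]  H_jac=[-0.4946 0.0000; 0.0000 0.6650]  S=[0.3912 -0.0817; -0.0817 0.5234]  K=[-0.5560 0.0898; -0.0928 0.3976]  nu=[0.2209, 1.6231]  x^+=[-4.1720, -0.1026]  P^+=[0.3213 0.0814; 0.0814 0.2322]

K[1,1] = 0.3976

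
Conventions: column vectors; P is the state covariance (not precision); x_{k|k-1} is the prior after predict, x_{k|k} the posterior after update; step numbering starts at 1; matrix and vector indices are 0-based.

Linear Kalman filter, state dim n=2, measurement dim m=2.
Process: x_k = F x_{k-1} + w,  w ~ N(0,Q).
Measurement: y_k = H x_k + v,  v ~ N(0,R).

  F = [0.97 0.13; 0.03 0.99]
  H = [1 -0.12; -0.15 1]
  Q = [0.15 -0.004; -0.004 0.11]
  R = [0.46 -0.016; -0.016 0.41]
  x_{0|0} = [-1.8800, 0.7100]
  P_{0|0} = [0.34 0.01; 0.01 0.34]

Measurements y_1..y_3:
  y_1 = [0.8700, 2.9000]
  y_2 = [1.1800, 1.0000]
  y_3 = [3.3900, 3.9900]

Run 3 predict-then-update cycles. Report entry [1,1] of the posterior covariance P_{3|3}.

step 1: x^-=[-1.7313, 0.6465]  P^-=[0.4782 0.0593; 0.0593 0.4441]  S=[0.9303 -0.0807; -0.0807 0.8471]  K=[0.5093 0.0338; 0.0514 0.5187]  nu=[2.6789, 1.9938]  x^+=[-0.2996, 1.8184]  P^+=[0.2387 0.0415; 0.0415 0.2181]
step 2: x^-=[-0.0542, 1.7912]  P^-=[0.3888 0.0710; 0.0710 0.3264]  S=[0.8364 -0.0412; -0.0412 0.7238]  K=[0.4567 0.0436; 0.0597 0.4396]  nu=[1.4492, -0.7994]  x^+=[0.5728, 1.5264]  P^+=[0.2145 0.0427; 0.0427 0.1857]
step 3: x^-=[0.7541, 1.5283]  P^-=[0.3658 0.0673; 0.0673 0.2947]  S=[0.8139 -0.0377; -0.0377 0.6928]  K=[0.4414 0.0420; 0.0585 0.4140]  nu=[2.8193, 2.5748]  x^+=[2.1069, 2.7592]  P^+=[0.2073 0.0413; 0.0413 0.1750]

P_post[1,1] = 0.1750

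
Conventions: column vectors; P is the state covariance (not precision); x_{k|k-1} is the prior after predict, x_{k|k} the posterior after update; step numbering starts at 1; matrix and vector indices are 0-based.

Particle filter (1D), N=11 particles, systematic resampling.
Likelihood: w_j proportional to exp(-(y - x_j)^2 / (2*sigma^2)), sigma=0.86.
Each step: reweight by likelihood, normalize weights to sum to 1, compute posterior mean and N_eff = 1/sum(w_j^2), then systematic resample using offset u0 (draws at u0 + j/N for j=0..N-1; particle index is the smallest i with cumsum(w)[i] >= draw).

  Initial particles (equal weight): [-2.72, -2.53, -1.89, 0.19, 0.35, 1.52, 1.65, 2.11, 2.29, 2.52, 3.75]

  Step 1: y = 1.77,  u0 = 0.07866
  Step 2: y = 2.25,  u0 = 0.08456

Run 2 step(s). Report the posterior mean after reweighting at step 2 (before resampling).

step 1: w=[0.0000, 0.0000, 0.0000, 0.0377, 0.0522, 0.1956, 0.2020, 0.1887, 0.1699, 0.1395, 0.0144]  mean=1.8487  Neff=5.9761  idx=[4, 5, 5, 6, 6, 7, 7, 8, 8, 9, 10]
step 2: w=[0.0106, 0.0851, 0.0851, 0.0957, 0.0957, 0.1205, 0.1205, 0.1219, 0.1219, 0.1162, 0.0267]  mean=2.0380  Neff=9.4425  idx=[1, 2, 3, 4, 5, 6, 7, 7, 8, 9, 10]

post_mean = 2.0380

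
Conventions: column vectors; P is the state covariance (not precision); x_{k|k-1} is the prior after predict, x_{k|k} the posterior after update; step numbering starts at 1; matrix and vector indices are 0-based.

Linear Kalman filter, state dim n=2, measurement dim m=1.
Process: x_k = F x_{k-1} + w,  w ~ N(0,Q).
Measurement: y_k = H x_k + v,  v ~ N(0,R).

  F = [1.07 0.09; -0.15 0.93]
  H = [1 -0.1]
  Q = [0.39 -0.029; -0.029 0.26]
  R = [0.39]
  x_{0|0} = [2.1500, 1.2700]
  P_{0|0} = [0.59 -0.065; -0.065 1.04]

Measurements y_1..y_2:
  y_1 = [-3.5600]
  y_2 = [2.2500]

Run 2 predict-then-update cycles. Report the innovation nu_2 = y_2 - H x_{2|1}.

step 1: x^-=[2.4148, 0.8586]  P^-=[1.0614 -0.1005; -0.1005 1.1909]  S=[1.4834]  K=[0.7223; -0.1480]  nu=[-5.8889]  x^+=[-1.8387, 1.7302]  P^+=[0.2875 0.0581; 0.0581 1.1584]
step 2: x^-=[-1.8117, 1.8849]  P^-=[0.7397 0.0789; 0.0789 1.2522]  S=[1.1265]  K=[0.6497; -0.0411]  nu=[4.2502]  x^+=[0.9495, 1.7100]  P^+=[0.2643 0.1090; 0.1090 1.2503]

innov = [4.2502]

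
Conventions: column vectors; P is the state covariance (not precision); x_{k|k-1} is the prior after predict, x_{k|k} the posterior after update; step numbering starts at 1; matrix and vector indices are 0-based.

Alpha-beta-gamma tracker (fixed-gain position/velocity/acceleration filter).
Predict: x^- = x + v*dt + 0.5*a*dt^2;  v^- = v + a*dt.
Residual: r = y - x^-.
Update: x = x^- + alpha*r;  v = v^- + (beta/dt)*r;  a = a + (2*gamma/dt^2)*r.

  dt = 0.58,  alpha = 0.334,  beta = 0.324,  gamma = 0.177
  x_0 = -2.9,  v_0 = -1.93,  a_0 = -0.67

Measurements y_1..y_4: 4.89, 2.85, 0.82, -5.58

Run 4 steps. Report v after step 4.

v_post = 0.6748

step 1: x_pred=-4.1321  r=9.0221  x^+=-1.1187  v^+=2.7213  a^+=8.8241
step 2: x_pred=1.9439  r=0.9061  x^+=2.2465  v^+=8.3455  a^+=9.7777
step 3: x_pred=8.7315  r=-7.9115  x^+=6.0891  v^+=9.5970  a^+=1.4522
step 4: x_pred=11.8996  r=-17.4796  x^+=6.0614  v^+=0.6748  a^+=-16.9419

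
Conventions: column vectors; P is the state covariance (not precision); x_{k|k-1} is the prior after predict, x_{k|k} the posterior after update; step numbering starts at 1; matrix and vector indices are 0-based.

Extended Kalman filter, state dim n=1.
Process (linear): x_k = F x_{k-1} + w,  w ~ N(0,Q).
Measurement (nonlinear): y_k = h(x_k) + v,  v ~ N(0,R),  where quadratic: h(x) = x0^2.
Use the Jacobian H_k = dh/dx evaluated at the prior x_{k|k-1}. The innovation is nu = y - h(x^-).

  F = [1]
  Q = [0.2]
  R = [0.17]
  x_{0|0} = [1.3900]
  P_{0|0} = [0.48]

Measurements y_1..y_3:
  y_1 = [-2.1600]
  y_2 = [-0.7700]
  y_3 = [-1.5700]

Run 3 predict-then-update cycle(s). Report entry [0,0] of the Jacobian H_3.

step 1: x^-=[1.3900]  P^-=[0.6800]  H_jac=[2.7800]  S=[5.4253]  K=[0.3484]  nu=[-4.0921]  x^+=[-0.0359]  P^+=[0.0213]
step 2: x^-=[-0.0359]  P^-=[0.2213]  H_jac=[-0.0717]  S=[0.1711]  K=[-0.0927]  nu=[-0.7713]  x^+=[0.0357]  P^+=[0.2198]
step 3: x^-=[0.0357]  P^-=[0.4198]  H_jac=[0.0713]  S=[0.1721]  K=[0.1740]  nu=[-1.5713]  x^+=[-0.2377]  P^+=[0.4146]

H_jac[0,0] = 0.0713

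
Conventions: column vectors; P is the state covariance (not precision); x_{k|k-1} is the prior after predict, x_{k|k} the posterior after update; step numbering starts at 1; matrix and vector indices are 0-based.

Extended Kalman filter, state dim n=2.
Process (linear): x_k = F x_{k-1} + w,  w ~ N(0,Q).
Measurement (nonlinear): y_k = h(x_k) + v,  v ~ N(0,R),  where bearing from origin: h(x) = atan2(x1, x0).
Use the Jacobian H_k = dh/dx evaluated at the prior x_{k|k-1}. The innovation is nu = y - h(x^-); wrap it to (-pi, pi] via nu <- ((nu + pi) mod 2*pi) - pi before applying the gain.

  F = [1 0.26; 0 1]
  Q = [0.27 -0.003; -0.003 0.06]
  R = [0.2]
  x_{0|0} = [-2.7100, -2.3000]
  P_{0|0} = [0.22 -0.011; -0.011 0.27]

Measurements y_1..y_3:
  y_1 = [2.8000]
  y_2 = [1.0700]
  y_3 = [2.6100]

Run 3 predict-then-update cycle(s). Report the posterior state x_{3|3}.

x_post = [-5.0818, -1.1188]

step 1: x^-=[-3.3080, -2.3000]  P^-=[0.5025 0.0562; 0.0562 0.3300]  H_jac=[0.1417 -0.2038]  S=[0.2205]  K=[0.2709; -0.2688]  nu=[-0.9491]  x^+=[-3.5651, -2.0449]  P^+=[0.4863 0.0723; 0.0723 0.3141]
step 2: x^-=[-4.0968, -2.0449]  P^-=[0.8152 0.1509; 0.1509 0.3741]  H_jac=[0.0975 -0.1954]  S=[0.2163]  K=[0.2312; -0.2699]  nu=[-2.5345]  x^+=[-4.6829, -1.3608]  P^+=[0.8036 0.1644; 0.1644 0.3583]
step 3: x^-=[-5.0367, -1.3608]  P^-=[1.1833 0.2546; 0.2546 0.4183]  H_jac=[0.0500 -0.1850]  S=[0.2126]  K=[0.0567; -0.3043]  nu=[-0.7955]  x^+=[-5.0818, -1.1188]  P^+=[1.1826 0.2582; 0.2582 0.3986]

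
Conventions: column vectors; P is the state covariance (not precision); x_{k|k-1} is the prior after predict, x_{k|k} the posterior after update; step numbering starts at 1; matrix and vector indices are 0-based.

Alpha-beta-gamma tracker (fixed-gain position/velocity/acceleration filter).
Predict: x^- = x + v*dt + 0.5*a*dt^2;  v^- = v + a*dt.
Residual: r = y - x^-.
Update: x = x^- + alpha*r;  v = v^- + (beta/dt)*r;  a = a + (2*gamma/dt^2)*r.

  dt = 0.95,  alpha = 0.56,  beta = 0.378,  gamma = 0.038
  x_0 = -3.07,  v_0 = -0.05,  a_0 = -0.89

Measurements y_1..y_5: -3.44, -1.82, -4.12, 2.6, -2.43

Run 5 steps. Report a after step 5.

a_post = -0.2077

step 1: x_pred=-3.5191  r=0.0791  x^+=-3.4748  v^+=-0.8640  a^+=-0.8833
step 2: x_pred=-4.6942  r=2.8742  x^+=-3.0847  v^+=-0.5595  a^+=-0.6413
step 3: x_pred=-3.9056  r=-0.2144  x^+=-4.0257  v^+=-1.2541  a^+=-0.6593
step 4: x_pred=-5.5146  r=8.1146  x^+=-0.9704  v^+=1.3483  a^+=0.0240
step 5: x_pred=0.3213  r=-2.7513  x^+=-1.2194  v^+=0.2764  a^+=-0.2077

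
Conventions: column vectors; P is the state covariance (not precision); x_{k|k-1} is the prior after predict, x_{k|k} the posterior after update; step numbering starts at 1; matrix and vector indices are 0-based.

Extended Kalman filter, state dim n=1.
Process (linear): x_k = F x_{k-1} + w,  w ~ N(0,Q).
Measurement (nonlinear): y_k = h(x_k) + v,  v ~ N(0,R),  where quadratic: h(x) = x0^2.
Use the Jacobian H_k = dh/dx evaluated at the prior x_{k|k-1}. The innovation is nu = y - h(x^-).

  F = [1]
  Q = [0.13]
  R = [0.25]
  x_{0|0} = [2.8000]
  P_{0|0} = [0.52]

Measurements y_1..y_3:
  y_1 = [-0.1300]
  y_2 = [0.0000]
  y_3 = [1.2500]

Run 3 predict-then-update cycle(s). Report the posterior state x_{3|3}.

step 1: x^-=[2.8000]  P^-=[0.6500]  H_jac=[5.6000]  S=[20.6340]  K=[0.1764]  nu=[-7.9700]  x^+=[1.3940]  P^+=[0.0079]
step 2: x^-=[1.3940]  P^-=[0.1379]  H_jac=[2.7881]  S=[1.3217]  K=[0.2908]  nu=[-1.9433]  x^+=[0.8289]  P^+=[0.0261]
step 3: x^-=[0.8289]  P^-=[0.1561]  H_jac=[1.6577]  S=[0.6789]  K=[0.3811]  nu=[0.5630]  x^+=[1.0434]  P^+=[0.0575]

x_post = [1.0434]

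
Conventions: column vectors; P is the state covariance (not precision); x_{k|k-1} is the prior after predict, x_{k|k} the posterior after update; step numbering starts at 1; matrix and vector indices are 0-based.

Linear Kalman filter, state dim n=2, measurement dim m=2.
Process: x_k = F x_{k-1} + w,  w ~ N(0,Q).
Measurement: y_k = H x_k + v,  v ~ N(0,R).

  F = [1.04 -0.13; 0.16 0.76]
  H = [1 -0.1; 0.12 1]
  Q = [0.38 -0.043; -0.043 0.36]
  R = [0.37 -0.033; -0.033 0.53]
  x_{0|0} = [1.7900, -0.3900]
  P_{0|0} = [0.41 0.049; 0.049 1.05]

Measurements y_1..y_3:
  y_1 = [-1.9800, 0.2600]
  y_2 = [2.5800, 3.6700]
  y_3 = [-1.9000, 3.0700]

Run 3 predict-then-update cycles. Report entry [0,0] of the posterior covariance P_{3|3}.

step 1: x^-=[1.9123, -0.0100]  P^-=[0.8280 -0.0408; -0.0408 0.9889]  S=[1.2160 -0.0729; -0.0729 1.5210]  K=[0.6885 0.0715; -0.0763 0.6433]  nu=[-3.8933, 0.0405]  x^+=[-0.7654, 0.3133]  P^+=[0.2509 -0.0149; -0.0149 0.3452]
step 2: x^-=[-0.8368, 0.1156]  P^-=[0.6612 -0.0469; -0.0469 0.5622]  S=[1.0462 -0.0562; -0.0562 1.0905]  K=[0.6399 0.0628; -0.0713 0.5067]  nu=[3.4283, 3.6548]  x^+=[1.5863, 1.7231]  P^+=[0.2331 -0.0158; -0.0158 0.2728]
step 3: x^-=[1.4257, 1.5633]  P^-=[0.6410 -0.0433; -0.0433 0.5197]  S=[1.0249 -0.0509; -0.0509 1.0485]  K=[0.6328 0.0627; -0.0688 0.4873]  nu=[-3.1694, 1.3356]  x^+=[-0.4961, 2.4323]  P^+=[0.2305 -0.0153; -0.0153 0.2624]

P_post[0,0] = 0.2305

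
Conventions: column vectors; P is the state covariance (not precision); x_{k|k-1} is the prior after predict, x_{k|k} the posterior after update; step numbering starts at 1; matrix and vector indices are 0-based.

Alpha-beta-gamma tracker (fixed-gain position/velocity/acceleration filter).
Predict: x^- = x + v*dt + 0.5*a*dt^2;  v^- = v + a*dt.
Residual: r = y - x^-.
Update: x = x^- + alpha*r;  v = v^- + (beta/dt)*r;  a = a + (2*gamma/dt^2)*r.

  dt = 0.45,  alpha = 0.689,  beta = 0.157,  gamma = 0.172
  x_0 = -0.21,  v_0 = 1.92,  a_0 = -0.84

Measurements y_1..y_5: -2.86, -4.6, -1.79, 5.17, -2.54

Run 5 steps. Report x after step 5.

x_post = -1.2333

step 1: x_pred=0.5690  r=-3.4289  x^+=-1.7936  v^+=0.3457  a^+=-6.6650
step 2: x_pred=-2.3129  r=-2.2871  x^+=-3.8887  v^+=-3.4515  a^+=-10.5503
step 3: x_pred=-6.5101  r=4.7201  x^+=-3.2580  v^+=-6.5524  a^+=-2.5319
step 4: x_pred=-6.4629  r=11.6329  x^+=1.5522  v^+=-3.6331  a^+=17.2296
step 5: x_pred=1.6618  r=-4.2018  x^+=-1.2333  v^+=2.6542  a^+=10.0918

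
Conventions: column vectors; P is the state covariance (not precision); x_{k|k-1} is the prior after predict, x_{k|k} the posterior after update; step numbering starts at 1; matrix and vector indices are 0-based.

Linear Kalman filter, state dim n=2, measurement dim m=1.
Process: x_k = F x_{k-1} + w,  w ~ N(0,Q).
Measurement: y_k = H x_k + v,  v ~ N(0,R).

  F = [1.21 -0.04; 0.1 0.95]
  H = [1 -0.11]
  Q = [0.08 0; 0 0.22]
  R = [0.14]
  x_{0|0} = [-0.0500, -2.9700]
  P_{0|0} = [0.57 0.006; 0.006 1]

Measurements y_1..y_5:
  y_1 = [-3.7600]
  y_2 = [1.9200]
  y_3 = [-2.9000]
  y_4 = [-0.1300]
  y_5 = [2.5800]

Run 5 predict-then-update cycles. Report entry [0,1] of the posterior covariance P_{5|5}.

step 1: x^-=[0.0583, -2.8265]  P^-=[0.9156 0.0378; 0.0378 1.1293]  S=[1.0609]  K=[0.8591; -0.0814]  nu=[-4.1292]  x^+=[-3.4890, -2.4903]  P^+=[0.1326 0.1121; 0.1121 1.1223]
step 2: x^-=[-4.1221, -2.7147]  P^-=[0.2651 0.1018; 0.1018 1.2555]  S=[0.3979]  K=[0.6381; -0.0914]  nu=[5.7435]  x^+=[-0.4572, -3.2394]  P^+=[0.1031 0.1249; 0.1249 1.2522]
step 3: x^-=[-0.4237, -3.1231]  P^-=[0.2208 0.1080; 0.1080 1.3749]  S=[0.3537]  K=[0.5907; -0.1222]  nu=[-2.8199]  x^+=[-2.0895, -2.7786]  P^+=[0.0974 0.1335; 0.1335 1.3696]
step 4: x^-=[-2.4171, -2.8486]  P^-=[0.2119 0.1127; 0.1127 1.4824]  S=[0.3450]  K=[0.5781; -0.1459]  nu=[1.9738]  x^+=[-1.2760, -3.1366]  P^+=[0.0965 0.1418; 0.1418 1.4750]
step 5: x^-=[-1.4185, -3.1074]  P^-=[0.2100 0.1181; 0.1181 1.5791]  S=[0.3431]  K=[0.5741; -0.1621]  nu=[3.6567]  x^+=[0.6809, -3.7001]  P^+=[0.0969 0.1500; 0.1500 1.5701]

P_post[0,1] = 0.1500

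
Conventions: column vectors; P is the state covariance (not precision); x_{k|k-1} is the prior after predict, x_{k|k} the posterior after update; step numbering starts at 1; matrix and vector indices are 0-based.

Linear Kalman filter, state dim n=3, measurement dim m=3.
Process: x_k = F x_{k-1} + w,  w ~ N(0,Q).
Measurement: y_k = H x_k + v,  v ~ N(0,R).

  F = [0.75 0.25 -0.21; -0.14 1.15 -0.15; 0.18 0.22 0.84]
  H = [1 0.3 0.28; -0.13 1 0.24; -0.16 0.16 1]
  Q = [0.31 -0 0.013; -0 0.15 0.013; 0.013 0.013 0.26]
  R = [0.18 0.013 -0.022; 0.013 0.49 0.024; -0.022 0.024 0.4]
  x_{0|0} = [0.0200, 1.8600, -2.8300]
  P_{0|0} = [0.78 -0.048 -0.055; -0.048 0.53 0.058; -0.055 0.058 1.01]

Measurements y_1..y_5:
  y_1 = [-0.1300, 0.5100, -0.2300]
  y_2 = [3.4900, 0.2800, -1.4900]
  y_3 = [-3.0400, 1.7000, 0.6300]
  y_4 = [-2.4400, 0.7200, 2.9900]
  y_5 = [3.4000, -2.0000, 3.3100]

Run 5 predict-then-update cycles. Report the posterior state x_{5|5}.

step 1: x^-=[1.0743, 2.5607, -1.9644]  P^-=[0.8197 0.0510 -0.0639; 0.0510 0.8821 0.0538; -0.0639 0.0538 1.0246]  S=[1.1632 0.2948 0.1393; 0.2948 1.4615 0.4855; 0.1393 0.4855 1.5032]  K=[0.7587 -0.1534 -0.1451; 0.1404 0.6078 -0.0851; 0.1342 -0.0479 0.6972]  nu=[-1.4225, -1.4396, 1.4966]  x^+=[-0.0012, 1.3588, -1.0430]  P^+=[0.1618 -0.0365 -0.0467; -0.0365 0.3116 -0.0782; -0.0467 -0.0782 0.2798]
step 2: x^-=[0.5578, 1.7192, -0.5774]  P^-=[0.4420 0.0769 -0.0455; 0.0769 0.6084 -0.0202; -0.0455 -0.0202 0.4318]  S=[0.7279 0.2246 0.0156; 0.2246 1.1039 0.2070; 0.0156 0.2070 0.8629]  K=[0.6564 -0.1058 -0.1069; 0.1930 0.5078 -0.0501; 0.0949 -0.0343 0.5117]  nu=[2.5781, -1.2281, -1.0984]  x^+=[2.4974, 1.6482, -0.8526]  P^+=[0.1349 -0.0199 -0.0350; -0.0199 0.2612 -0.0571; -0.0350 -0.0571 0.2053]
step 3: x^-=[2.4641, 1.6737, 0.0959]  P^-=[0.4208 0.0697 -0.0249; 0.0697 0.5274 -0.0019; -0.0249 -0.0019 0.3886]  S=[0.7063 0.2039 0.0282; 0.2039 1.0294 0.2000; 0.0282 0.2000 0.8167]  K=[0.6485 -0.1008 -0.0969; 0.1869 0.4729 -0.0349; 0.1053 -0.0227 0.4823]  nu=[-6.0331, 0.3237, 0.6606]  x^+=[-1.5449, 0.6762, -0.2282]  P^+=[0.1319 -0.0186 -0.0314; -0.0186 0.2425 -0.0485; -0.0314 -0.0485 0.1928]
step 4: x^-=[-0.9417, 1.0282, -0.3210]  P^-=[0.4159 0.0627 -0.0203; 0.0627 0.4991 0.0027; -0.0203 0.0027 0.3832]  S=[0.6975 0.1915 0.0313; 0.1915 1.0044 0.1994; 0.0313 0.1994 0.8107]  K=[0.6469 -0.1007 -0.0949; 0.1804 0.4611 -0.0309; 0.1096 -0.0188 0.4775]  nu=[-1.7168, -0.3535, 2.9959]  x^+=[-2.3011, 0.4629, 0.9280]  P^+=[0.1314 -0.0188 -0.0306; -0.0188 0.2362 -0.0460; -0.0306 -0.0460 0.1906]
step 5: x^-=[-1.8050, 0.7153, 0.4672]  P^-=[0.4145 0.0599 -0.0195; 0.0599 0.4899 0.0036; -0.0195 0.0036 0.3824]  S=[0.6942 0.1866 0.0316; 0.1866 0.9962 0.1989; 0.0316 0.1989 0.8099]  K=[0.6465 -0.1009 -0.0946; 0.1778 0.4574 -0.0300; 0.1108 -0.0177 0.4768]  nu=[4.8596, -3.0621, 2.4396]  x^+=[1.4152, 0.1058, 2.2229]  P^+=[0.1313 -0.0189 -0.0304; -0.0189 0.2342 -0.0454; -0.0304 -0.0454 0.1903]

x_post = [1.4152, 0.1058, 2.2229]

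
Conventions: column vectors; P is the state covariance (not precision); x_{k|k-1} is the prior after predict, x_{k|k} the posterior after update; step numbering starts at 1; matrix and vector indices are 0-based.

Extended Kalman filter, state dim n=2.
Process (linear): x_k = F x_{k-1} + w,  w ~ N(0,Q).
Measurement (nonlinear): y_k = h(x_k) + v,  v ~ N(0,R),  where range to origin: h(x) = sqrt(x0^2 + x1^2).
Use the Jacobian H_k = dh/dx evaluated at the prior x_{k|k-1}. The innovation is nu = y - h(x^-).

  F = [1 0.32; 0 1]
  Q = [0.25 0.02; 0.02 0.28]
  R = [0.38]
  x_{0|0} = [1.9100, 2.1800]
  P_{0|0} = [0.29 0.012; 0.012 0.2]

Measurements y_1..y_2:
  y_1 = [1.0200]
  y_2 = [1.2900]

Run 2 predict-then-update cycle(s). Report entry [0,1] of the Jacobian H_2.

H_jac[0,1] = 0.5704

step 1: x^-=[2.6076, 2.1800]  P^-=[0.5682 0.0960; 0.0960 0.4800]  H_jac=[0.7672 0.6414]  S=[1.0064]  K=[0.4943; 0.3791]  nu=[-2.3788]  x^+=[1.4317, 1.2782]  P^+=[0.3222 -0.0926; -0.0926 0.3354]
step 2: x^-=[1.8407, 1.2782]  P^-=[0.5473 0.0347; 0.0347 0.6154]  H_jac=[0.8214 0.5704]  S=[0.9820]  K=[0.4780; 0.3865]  nu=[-0.9510]  x^+=[1.3862, 0.9107]  P^+=[0.3230 -0.1467; -0.1467 0.4687]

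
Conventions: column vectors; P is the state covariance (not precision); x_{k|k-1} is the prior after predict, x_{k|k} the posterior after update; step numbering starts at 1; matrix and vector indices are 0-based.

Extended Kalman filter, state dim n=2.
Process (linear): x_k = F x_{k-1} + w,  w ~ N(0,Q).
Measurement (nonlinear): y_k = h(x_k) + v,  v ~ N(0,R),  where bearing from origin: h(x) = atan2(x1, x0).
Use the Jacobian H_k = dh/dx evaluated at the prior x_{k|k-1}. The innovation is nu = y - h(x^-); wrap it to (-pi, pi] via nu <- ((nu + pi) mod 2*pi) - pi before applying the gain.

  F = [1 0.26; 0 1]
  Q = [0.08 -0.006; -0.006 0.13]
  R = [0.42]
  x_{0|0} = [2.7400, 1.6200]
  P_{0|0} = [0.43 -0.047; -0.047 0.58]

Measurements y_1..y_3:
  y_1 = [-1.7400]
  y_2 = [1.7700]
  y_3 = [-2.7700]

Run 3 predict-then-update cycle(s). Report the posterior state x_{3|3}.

x_post = [3.9180, 0.4415]

step 1: x^-=[3.1612, 1.6200]  P^-=[0.5248 0.0978; 0.0978 0.7100]  H_jac=[-0.1284 0.2505]  S=[0.4669]  K=[-0.0918; 0.3541]  nu=[-2.2136]  x^+=[3.3645, 0.8362]  P^+=[0.5208 0.1130; 0.1130 0.6515]
step 2: x^-=[3.5819, 0.8362]  P^-=[0.7036 0.2764; 0.2764 0.7815]  H_jac=[-0.0618 0.2648]  S=[0.4684]  K=[0.0634; 0.4052]  nu=[1.5406]  x^+=[3.6795, 1.4605]  P^+=[0.7017 0.2643; 0.2643 0.7045]
step 3: x^-=[4.0592, 1.4605]  P^-=[0.9668 0.4415; 0.4415 0.8345]  H_jac=[-0.0785 0.2181]  S=[0.4505]  K=[0.0453; 0.3271]  nu=[-3.1154]  x^+=[3.9180, 0.4415]  P^+=[0.9659 0.4348; 0.4348 0.7863]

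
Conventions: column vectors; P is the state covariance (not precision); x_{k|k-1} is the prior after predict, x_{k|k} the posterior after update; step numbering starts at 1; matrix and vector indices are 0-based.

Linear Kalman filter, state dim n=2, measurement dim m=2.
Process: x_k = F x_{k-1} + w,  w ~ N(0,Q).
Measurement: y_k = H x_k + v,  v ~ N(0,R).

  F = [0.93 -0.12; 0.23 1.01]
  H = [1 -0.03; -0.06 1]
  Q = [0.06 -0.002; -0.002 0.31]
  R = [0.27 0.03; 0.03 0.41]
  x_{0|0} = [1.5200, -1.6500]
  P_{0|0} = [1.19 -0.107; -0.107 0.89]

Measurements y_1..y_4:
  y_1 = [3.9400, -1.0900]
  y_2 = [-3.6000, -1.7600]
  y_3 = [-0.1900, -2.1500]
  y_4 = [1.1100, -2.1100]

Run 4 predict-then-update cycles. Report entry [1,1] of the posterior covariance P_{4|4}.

step 1: x^-=[1.6116, -1.3169]  P^-=[1.1259 0.0471; 0.0471 1.2311]  S=[1.3942 -0.0273; -0.0273 1.6395]  K=[0.8066 0.0010; 0.0220 0.7495]  nu=[2.2889, 0.3236]  x^+=[3.4581, -1.0241]  P^+=[0.2189 0.0377; 0.0377 0.3102]
step 2: x^-=[3.3389, -0.2389]  P^-=[0.2454 0.0416; 0.0416 0.6556]  S=[0.5135 0.0373; 0.0373 1.0615]  K=[0.4748 0.0087; -0.0019 0.6153]  nu=[-6.9461, -1.3207]  x^+=[0.0291, -1.0381]  P^+=[0.1292 0.0255; 0.0255 0.2538]
step 3: x^-=[0.1517, -1.0418]  P^-=[0.1697 0.0182; 0.0182 0.5876]  S=[0.4392 0.0204; 0.0204 0.9960]  K=[0.3852 0.0001; -0.0261 0.5894]  nu=[-0.3729, -1.0991]  x^+=[0.0079, -1.6798]  P^+=[0.1046 0.0179; 0.0179 0.2419]
step 4: x^-=[0.2089, -1.6948]  P^-=[0.1499 0.0073; 0.0073 0.5706]  S=[0.4200 0.0112; 0.0112 0.9803]  K=[0.3566 -0.0058; -0.0389 0.5821]  nu=[0.8503, -0.4026]  x^+=[0.5144, -1.9622]  P^+=[0.0965 0.0141; 0.0141 0.2383]

P_post[1,1] = 0.2383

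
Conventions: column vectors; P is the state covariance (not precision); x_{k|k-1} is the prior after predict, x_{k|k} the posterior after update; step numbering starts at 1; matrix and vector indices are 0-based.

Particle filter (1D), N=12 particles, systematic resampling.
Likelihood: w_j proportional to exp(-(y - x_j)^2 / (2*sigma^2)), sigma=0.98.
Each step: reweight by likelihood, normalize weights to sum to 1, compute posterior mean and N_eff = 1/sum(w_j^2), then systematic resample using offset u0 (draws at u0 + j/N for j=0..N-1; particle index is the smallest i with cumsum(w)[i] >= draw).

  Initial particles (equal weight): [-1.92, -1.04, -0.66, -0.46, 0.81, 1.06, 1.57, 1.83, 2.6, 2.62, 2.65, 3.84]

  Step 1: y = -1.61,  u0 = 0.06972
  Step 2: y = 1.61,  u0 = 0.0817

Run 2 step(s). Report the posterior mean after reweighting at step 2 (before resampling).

post_mean = 0.2339

step 1: w=[0.3168, 0.2812, 0.2082, 0.1673, 0.0158, 0.0081, 0.0017, 0.0007, 0.0000, 0.0000, 0.0000, 0.0000]  mean=-1.0895  Neff=3.9821  idx=[0, 0, 0, 1, 1, 1, 1, 2, 2, 3, 3, 4]
step 2: w=[0.0013, 0.0013, 0.0013, 0.0220, 0.0220, 0.0220, 0.0220, 0.0581, 0.0581, 0.0913, 0.0913, 0.6093]  mean=0.2339  Neff=2.5214  idx=[6, 8, 9, 10, 11, 11, 11, 11, 11, 11, 11, 11]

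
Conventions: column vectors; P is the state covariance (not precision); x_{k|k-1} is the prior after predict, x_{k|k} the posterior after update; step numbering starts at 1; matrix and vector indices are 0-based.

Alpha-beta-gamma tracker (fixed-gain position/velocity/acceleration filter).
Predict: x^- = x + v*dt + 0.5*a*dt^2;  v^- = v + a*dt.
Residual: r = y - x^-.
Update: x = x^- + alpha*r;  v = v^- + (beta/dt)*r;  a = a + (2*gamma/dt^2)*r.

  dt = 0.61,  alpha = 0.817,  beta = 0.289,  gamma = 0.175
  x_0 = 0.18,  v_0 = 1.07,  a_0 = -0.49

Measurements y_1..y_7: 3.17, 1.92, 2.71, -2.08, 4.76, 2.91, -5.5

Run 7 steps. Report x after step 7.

x_post = -4.0012

step 1: x_pred=0.7415  r=2.4285  x^+=2.7256  v^+=1.9216  a^+=1.7942
step 2: x_pred=4.2316  r=-2.3116  x^+=2.3430  v^+=1.9209  a^+=-0.3801
step 3: x_pred=3.4441  r=-0.7341  x^+=2.8443  v^+=1.3413  a^+=-1.0706
step 4: x_pred=3.4634  r=-5.5434  x^+=-1.0656  v^+=-1.9380  a^+=-6.2847
step 5: x_pred=-3.4170  r=8.1770  x^+=3.2636  v^+=-1.8976  a^+=1.4067
step 6: x_pred=2.3678  r=0.5422  x^+=2.8108  v^+=-0.7827  a^+=1.9167
step 7: x_pred=2.6899  r=-8.1899  x^+=-4.0012  v^+=-3.4936  a^+=-5.7868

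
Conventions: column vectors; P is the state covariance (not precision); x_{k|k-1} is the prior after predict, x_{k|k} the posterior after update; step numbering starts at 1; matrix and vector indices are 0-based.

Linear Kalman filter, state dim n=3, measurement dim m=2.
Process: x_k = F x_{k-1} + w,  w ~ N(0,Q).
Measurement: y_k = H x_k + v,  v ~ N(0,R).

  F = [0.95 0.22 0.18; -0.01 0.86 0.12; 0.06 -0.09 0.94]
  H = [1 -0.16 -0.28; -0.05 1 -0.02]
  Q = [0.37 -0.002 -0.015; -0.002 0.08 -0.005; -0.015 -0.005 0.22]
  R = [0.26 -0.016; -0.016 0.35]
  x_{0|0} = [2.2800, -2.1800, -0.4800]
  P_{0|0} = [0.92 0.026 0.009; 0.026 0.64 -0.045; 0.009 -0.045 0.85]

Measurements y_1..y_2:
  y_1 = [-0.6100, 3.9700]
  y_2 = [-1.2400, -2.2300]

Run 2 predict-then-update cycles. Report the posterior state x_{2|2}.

step 1: x^-=[1.6000, -1.9552, -0.1182]  P^-=[1.2692 0.1427 0.1663; 0.1427 0.5559 0.0062; 0.1663 0.0062 0.9879]  S=[1.4827 -0.0217; -0.0217 0.8953]  K=[0.8108 0.1045; 0.0441 0.6139; -0.0755 -0.0262]  nu=[-2.5559, 6.0028]  x^+=[0.1551, 1.6172, -0.0826]  P^+=[0.2885 0.0432 0.2588; 0.0432 0.2168 0.0246; 0.2588 0.0246 0.9789]
step 2: x^-=[0.4883, 1.3793, -0.2139]  P^-=[0.7811 0.1261 0.3983; 0.1261 0.2582 0.1098; 0.3983 0.1098 1.1123]  S=[0.8814 0.0042; 0.0042 0.5944]  K=[0.7362 0.1278; 0.0593 0.4197; 0.0780 0.1132]  nu=[-1.5675, -3.5892]  x^+=[-1.1246, -0.2199, -0.7424]  P^+=[0.2929 0.0544 0.3386; 0.0544 0.1502 0.0773; 0.3386 0.0773 1.0993]

x_post = [-1.1246, -0.2199, -0.7424]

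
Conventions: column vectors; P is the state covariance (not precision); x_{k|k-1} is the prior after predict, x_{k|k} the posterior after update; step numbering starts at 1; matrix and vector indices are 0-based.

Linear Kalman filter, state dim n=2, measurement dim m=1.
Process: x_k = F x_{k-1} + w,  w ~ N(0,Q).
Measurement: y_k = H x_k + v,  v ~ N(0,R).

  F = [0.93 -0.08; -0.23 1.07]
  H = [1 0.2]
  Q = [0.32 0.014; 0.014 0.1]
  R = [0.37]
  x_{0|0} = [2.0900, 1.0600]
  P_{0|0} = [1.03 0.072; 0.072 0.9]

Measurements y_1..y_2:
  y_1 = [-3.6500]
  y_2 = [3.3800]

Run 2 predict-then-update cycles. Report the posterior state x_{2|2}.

step 1: x^-=[1.8589, 0.6535]  P^-=[1.2059 -0.2104; -0.2104 1.1495]  S=[1.5377]  K=[0.7568; 0.0127]  nu=[-5.6396]  x^+=[-2.4094, 0.5820]  P^+=[0.3251 -0.2251; -0.2251 1.1492]
step 2: x^-=[-2.2873, 1.1769]  P^-=[0.6420 -0.3821; -0.3821 1.5437]  S=[0.9209]  K=[0.6142; -0.0796]  nu=[5.4319]  x^+=[1.0487, 0.7443]  P^+=[0.2946 -0.3370; -0.3370 1.5379]

x_post = [1.0487, 0.7443]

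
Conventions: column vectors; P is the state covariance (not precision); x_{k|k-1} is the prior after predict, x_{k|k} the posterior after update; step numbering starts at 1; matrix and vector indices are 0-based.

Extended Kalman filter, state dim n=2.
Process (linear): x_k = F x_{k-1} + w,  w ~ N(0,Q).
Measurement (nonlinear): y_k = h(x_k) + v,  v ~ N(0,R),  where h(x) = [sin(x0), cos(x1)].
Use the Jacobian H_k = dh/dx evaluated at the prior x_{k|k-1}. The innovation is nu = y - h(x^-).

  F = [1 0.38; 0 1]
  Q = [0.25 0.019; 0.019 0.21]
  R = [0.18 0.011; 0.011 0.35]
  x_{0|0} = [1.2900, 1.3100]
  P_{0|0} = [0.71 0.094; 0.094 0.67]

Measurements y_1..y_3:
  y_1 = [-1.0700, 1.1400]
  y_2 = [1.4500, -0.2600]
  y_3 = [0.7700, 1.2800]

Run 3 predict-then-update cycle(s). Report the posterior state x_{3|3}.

step 1: x^-=[1.7878, 1.3100]  P^-=[1.1282 0.3676; 0.3676 0.8800]  H_jac=[-0.2153 0.0000; 0.0000 -0.9662]  S=[0.2323 0.0875; 0.0875 1.1715]  K=[-0.9584 -0.2316; -0.0694 -0.7206]  nu=[-2.0465, 0.8821]  x^+=[3.5450, 0.8163]  P^+=[0.8131 0.0948; 0.0948 0.2618]
step 2: x^-=[3.8552, 0.8163]  P^-=[1.1730 0.2133; 0.2133 0.4718]  H_jac=[-0.7560 0.0000; 0.0000 -0.7286]  S=[0.8504 0.1285; 0.1285 0.6005]  K=[-1.0372 -0.0369; -0.1066 -0.5497]  nu=[2.1045, -0.9449]  x^+=[1.7072, 1.1115]  P^+=[0.2475 0.0334; 0.0334 0.2657]
step 3: x^-=[2.1296, 1.1115]  P^-=[0.5612 0.1533; 0.1533 0.4757]  H_jac=[-0.5301 0.0000; 0.0000 -0.8963]  S=[0.3377 0.0839; 0.0839 0.7322]  K=[-0.8588 -0.0893; -0.0989 -0.5710]  nu=[-0.0779, 0.8366]  x^+=[2.1217, 0.6414]  P^+=[0.2934 0.0454; 0.0454 0.2242]

x_post = [2.1217, 0.6414]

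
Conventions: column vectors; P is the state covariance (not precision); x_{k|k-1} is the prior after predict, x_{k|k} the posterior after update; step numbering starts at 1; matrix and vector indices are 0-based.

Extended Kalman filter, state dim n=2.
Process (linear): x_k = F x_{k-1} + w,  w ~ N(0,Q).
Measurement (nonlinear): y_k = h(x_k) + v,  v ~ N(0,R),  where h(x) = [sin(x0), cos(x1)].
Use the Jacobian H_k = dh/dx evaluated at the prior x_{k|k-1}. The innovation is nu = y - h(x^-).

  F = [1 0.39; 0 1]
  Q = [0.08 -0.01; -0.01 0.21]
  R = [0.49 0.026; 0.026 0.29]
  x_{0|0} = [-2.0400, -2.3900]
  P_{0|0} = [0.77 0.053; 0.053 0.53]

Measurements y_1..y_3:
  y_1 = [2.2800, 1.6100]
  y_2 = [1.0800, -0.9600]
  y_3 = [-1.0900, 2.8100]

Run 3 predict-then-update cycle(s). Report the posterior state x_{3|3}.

step 1: x^-=[-2.9721, -2.3900]  P^-=[0.9720 0.2497; 0.2497 0.7400]  H_jac=[-0.9857 0.0000; 0.0000 0.6828]  S=[1.4343 -0.1421; -0.1421 0.6350]  K=[-0.6559 0.1218; -0.0949 0.7745]  nu=[2.4487, 2.3406]  x^+=[-4.2931, -0.8096]  P^+=[0.3228 0.0267; 0.0267 0.3253]
step 2: x^-=[-4.6089, -0.8096]  P^-=[0.4732 0.1436; 0.1436 0.5353]  H_jac=[-0.1033 0.0000; 0.0000 0.7240]  S=[0.4951 0.0153; 0.0153 0.5706]  K=[-0.1045 0.1850; -0.0510 0.6806]  nu=[0.0854, -1.6498]  x^+=[-4.9230, -1.9368]  P^+=[0.4488 0.0704; 0.0704 0.2708]
step 3: x^-=[-5.6784, -1.9368]  P^-=[0.6249 0.1660; 0.1660 0.4808]  H_jac=[0.8226 0.0000; 0.0000 0.9338]  S=[0.9129 0.1535; 0.1535 0.7092]  K=[0.5463 0.1003; 0.0448 0.6233]  nu=[-1.6586, 3.1679]  x^+=[-6.2667, -0.0364]  P^+=[0.3286 0.0464; 0.0464 0.1948]

x_post = [-6.2667, -0.0364]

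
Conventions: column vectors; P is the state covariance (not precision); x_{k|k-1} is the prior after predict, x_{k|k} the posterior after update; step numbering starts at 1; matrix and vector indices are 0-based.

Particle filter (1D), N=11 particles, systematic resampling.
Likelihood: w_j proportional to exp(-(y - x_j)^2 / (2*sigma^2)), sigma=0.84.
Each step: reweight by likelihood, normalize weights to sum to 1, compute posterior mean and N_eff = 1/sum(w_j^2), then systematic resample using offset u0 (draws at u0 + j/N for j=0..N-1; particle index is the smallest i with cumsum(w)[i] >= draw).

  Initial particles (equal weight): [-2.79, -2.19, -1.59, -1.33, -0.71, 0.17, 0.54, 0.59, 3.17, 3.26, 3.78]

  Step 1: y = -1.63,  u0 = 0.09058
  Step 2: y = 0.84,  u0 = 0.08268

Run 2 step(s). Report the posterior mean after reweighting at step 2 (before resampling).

post_mean = 0.0914

step 1: w=[0.1004, 0.2086, 0.2602, 0.2444, 0.1430, 0.0262, 0.0093, 0.0079, 0.0000, 0.0000, 0.0000]  mean=-1.5631  Neff=4.9428  idx=[0, 1, 1, 2, 2, 2, 3, 3, 4, 4, 7]
step 2: w=[0.0001, 0.0010, 0.0010, 0.0106, 0.0106, 0.0106, 0.0247, 0.0247, 0.1265, 0.1265, 0.6639]  mean=0.0914  Neff=2.1084  idx=[7, 8, 9, 10, 10, 10, 10, 10, 10, 10, 10]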